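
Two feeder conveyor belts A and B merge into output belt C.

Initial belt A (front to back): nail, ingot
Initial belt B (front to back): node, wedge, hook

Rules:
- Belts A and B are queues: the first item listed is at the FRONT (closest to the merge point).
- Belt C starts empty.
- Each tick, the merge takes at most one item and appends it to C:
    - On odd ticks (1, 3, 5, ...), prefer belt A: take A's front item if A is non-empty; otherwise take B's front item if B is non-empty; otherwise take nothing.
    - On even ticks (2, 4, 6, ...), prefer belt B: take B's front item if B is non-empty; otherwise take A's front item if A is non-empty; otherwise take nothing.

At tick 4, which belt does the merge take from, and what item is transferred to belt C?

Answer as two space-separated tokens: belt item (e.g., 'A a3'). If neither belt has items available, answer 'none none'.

Tick 1: prefer A, take nail from A; A=[ingot] B=[node,wedge,hook] C=[nail]
Tick 2: prefer B, take node from B; A=[ingot] B=[wedge,hook] C=[nail,node]
Tick 3: prefer A, take ingot from A; A=[-] B=[wedge,hook] C=[nail,node,ingot]
Tick 4: prefer B, take wedge from B; A=[-] B=[hook] C=[nail,node,ingot,wedge]

Answer: B wedge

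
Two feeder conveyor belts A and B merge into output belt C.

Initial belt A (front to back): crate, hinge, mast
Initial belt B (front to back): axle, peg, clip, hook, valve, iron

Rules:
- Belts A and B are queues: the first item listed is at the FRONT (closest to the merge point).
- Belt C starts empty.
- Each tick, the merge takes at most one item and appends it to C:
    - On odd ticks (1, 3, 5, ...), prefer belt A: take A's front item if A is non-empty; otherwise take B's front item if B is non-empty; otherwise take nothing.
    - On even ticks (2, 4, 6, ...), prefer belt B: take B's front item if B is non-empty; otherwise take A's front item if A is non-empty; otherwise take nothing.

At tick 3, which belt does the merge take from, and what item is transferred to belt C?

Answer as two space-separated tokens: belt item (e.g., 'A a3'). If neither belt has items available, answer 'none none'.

Answer: A hinge

Derivation:
Tick 1: prefer A, take crate from A; A=[hinge,mast] B=[axle,peg,clip,hook,valve,iron] C=[crate]
Tick 2: prefer B, take axle from B; A=[hinge,mast] B=[peg,clip,hook,valve,iron] C=[crate,axle]
Tick 3: prefer A, take hinge from A; A=[mast] B=[peg,clip,hook,valve,iron] C=[crate,axle,hinge]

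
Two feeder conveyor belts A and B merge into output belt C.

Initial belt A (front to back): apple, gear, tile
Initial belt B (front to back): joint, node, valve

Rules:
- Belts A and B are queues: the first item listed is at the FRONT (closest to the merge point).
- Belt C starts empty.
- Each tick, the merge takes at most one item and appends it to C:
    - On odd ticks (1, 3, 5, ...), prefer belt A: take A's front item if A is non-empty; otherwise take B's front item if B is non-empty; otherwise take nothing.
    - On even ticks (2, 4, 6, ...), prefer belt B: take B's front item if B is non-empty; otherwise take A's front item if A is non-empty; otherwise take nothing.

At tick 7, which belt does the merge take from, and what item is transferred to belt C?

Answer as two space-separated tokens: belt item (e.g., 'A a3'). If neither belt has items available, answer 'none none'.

Tick 1: prefer A, take apple from A; A=[gear,tile] B=[joint,node,valve] C=[apple]
Tick 2: prefer B, take joint from B; A=[gear,tile] B=[node,valve] C=[apple,joint]
Tick 3: prefer A, take gear from A; A=[tile] B=[node,valve] C=[apple,joint,gear]
Tick 4: prefer B, take node from B; A=[tile] B=[valve] C=[apple,joint,gear,node]
Tick 5: prefer A, take tile from A; A=[-] B=[valve] C=[apple,joint,gear,node,tile]
Tick 6: prefer B, take valve from B; A=[-] B=[-] C=[apple,joint,gear,node,tile,valve]
Tick 7: prefer A, both empty, nothing taken; A=[-] B=[-] C=[apple,joint,gear,node,tile,valve]

Answer: none none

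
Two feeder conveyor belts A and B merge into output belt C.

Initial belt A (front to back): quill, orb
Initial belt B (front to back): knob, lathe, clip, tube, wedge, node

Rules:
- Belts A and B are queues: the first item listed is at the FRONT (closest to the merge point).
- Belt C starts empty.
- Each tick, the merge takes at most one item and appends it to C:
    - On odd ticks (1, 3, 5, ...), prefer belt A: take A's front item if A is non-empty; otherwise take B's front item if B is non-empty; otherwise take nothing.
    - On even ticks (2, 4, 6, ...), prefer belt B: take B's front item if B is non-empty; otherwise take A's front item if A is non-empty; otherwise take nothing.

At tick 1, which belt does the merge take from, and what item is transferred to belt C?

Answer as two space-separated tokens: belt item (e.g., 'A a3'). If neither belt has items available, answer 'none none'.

Answer: A quill

Derivation:
Tick 1: prefer A, take quill from A; A=[orb] B=[knob,lathe,clip,tube,wedge,node] C=[quill]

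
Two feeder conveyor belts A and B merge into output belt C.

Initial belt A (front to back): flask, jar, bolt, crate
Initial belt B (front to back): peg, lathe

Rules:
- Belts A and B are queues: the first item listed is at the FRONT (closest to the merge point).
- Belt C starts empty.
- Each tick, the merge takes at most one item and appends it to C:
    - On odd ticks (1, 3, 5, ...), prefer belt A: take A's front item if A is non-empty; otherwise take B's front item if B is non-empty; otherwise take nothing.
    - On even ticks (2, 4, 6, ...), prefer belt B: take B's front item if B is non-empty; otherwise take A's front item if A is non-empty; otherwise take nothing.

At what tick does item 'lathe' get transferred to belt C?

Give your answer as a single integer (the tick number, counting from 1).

Tick 1: prefer A, take flask from A; A=[jar,bolt,crate] B=[peg,lathe] C=[flask]
Tick 2: prefer B, take peg from B; A=[jar,bolt,crate] B=[lathe] C=[flask,peg]
Tick 3: prefer A, take jar from A; A=[bolt,crate] B=[lathe] C=[flask,peg,jar]
Tick 4: prefer B, take lathe from B; A=[bolt,crate] B=[-] C=[flask,peg,jar,lathe]

Answer: 4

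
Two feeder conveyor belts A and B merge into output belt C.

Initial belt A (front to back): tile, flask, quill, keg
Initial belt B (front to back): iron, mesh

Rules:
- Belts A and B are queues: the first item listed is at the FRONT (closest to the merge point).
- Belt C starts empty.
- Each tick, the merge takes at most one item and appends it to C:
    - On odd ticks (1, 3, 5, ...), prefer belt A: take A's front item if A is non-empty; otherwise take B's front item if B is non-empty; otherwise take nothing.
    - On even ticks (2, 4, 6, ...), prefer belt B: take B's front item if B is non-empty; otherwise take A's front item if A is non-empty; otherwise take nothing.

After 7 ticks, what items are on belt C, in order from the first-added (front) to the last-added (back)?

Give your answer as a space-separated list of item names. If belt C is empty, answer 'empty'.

Answer: tile iron flask mesh quill keg

Derivation:
Tick 1: prefer A, take tile from A; A=[flask,quill,keg] B=[iron,mesh] C=[tile]
Tick 2: prefer B, take iron from B; A=[flask,quill,keg] B=[mesh] C=[tile,iron]
Tick 3: prefer A, take flask from A; A=[quill,keg] B=[mesh] C=[tile,iron,flask]
Tick 4: prefer B, take mesh from B; A=[quill,keg] B=[-] C=[tile,iron,flask,mesh]
Tick 5: prefer A, take quill from A; A=[keg] B=[-] C=[tile,iron,flask,mesh,quill]
Tick 6: prefer B, take keg from A; A=[-] B=[-] C=[tile,iron,flask,mesh,quill,keg]
Tick 7: prefer A, both empty, nothing taken; A=[-] B=[-] C=[tile,iron,flask,mesh,quill,keg]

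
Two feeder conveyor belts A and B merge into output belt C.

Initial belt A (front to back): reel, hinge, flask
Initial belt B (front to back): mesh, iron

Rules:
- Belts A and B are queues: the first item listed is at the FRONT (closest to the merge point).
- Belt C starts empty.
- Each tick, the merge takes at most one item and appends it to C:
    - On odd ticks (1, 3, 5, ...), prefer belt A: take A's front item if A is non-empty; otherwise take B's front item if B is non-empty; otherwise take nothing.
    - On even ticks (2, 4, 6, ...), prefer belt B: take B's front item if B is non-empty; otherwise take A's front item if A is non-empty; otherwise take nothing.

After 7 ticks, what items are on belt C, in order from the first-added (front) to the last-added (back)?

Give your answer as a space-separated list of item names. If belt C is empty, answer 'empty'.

Answer: reel mesh hinge iron flask

Derivation:
Tick 1: prefer A, take reel from A; A=[hinge,flask] B=[mesh,iron] C=[reel]
Tick 2: prefer B, take mesh from B; A=[hinge,flask] B=[iron] C=[reel,mesh]
Tick 3: prefer A, take hinge from A; A=[flask] B=[iron] C=[reel,mesh,hinge]
Tick 4: prefer B, take iron from B; A=[flask] B=[-] C=[reel,mesh,hinge,iron]
Tick 5: prefer A, take flask from A; A=[-] B=[-] C=[reel,mesh,hinge,iron,flask]
Tick 6: prefer B, both empty, nothing taken; A=[-] B=[-] C=[reel,mesh,hinge,iron,flask]
Tick 7: prefer A, both empty, nothing taken; A=[-] B=[-] C=[reel,mesh,hinge,iron,flask]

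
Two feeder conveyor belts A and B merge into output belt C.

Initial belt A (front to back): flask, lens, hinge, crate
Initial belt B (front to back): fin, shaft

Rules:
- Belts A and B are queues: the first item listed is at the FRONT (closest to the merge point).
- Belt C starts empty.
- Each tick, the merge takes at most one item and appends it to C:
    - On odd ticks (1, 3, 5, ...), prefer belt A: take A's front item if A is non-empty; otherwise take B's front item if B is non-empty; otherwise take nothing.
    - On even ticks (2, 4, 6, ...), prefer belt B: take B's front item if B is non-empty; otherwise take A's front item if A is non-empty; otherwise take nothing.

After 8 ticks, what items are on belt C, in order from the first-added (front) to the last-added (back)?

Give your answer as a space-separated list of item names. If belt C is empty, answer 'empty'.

Answer: flask fin lens shaft hinge crate

Derivation:
Tick 1: prefer A, take flask from A; A=[lens,hinge,crate] B=[fin,shaft] C=[flask]
Tick 2: prefer B, take fin from B; A=[lens,hinge,crate] B=[shaft] C=[flask,fin]
Tick 3: prefer A, take lens from A; A=[hinge,crate] B=[shaft] C=[flask,fin,lens]
Tick 4: prefer B, take shaft from B; A=[hinge,crate] B=[-] C=[flask,fin,lens,shaft]
Tick 5: prefer A, take hinge from A; A=[crate] B=[-] C=[flask,fin,lens,shaft,hinge]
Tick 6: prefer B, take crate from A; A=[-] B=[-] C=[flask,fin,lens,shaft,hinge,crate]
Tick 7: prefer A, both empty, nothing taken; A=[-] B=[-] C=[flask,fin,lens,shaft,hinge,crate]
Tick 8: prefer B, both empty, nothing taken; A=[-] B=[-] C=[flask,fin,lens,shaft,hinge,crate]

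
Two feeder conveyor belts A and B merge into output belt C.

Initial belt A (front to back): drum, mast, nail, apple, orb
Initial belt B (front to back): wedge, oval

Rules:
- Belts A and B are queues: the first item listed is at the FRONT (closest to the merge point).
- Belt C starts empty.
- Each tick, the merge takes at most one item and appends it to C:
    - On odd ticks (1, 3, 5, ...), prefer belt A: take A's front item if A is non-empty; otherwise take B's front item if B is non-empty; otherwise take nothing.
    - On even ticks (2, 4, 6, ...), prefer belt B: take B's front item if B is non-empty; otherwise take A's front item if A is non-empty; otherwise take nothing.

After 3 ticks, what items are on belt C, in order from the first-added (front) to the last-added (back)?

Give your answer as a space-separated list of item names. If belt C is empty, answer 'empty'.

Tick 1: prefer A, take drum from A; A=[mast,nail,apple,orb] B=[wedge,oval] C=[drum]
Tick 2: prefer B, take wedge from B; A=[mast,nail,apple,orb] B=[oval] C=[drum,wedge]
Tick 3: prefer A, take mast from A; A=[nail,apple,orb] B=[oval] C=[drum,wedge,mast]

Answer: drum wedge mast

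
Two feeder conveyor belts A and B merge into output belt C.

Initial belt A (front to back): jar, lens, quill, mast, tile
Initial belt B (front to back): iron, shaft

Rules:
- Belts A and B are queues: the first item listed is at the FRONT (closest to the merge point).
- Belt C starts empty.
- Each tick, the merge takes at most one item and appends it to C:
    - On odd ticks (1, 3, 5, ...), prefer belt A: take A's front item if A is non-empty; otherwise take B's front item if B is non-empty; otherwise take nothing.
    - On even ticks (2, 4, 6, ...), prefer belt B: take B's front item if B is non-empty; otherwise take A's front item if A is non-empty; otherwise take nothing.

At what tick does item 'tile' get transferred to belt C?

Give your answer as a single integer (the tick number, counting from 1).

Tick 1: prefer A, take jar from A; A=[lens,quill,mast,tile] B=[iron,shaft] C=[jar]
Tick 2: prefer B, take iron from B; A=[lens,quill,mast,tile] B=[shaft] C=[jar,iron]
Tick 3: prefer A, take lens from A; A=[quill,mast,tile] B=[shaft] C=[jar,iron,lens]
Tick 4: prefer B, take shaft from B; A=[quill,mast,tile] B=[-] C=[jar,iron,lens,shaft]
Tick 5: prefer A, take quill from A; A=[mast,tile] B=[-] C=[jar,iron,lens,shaft,quill]
Tick 6: prefer B, take mast from A; A=[tile] B=[-] C=[jar,iron,lens,shaft,quill,mast]
Tick 7: prefer A, take tile from A; A=[-] B=[-] C=[jar,iron,lens,shaft,quill,mast,tile]

Answer: 7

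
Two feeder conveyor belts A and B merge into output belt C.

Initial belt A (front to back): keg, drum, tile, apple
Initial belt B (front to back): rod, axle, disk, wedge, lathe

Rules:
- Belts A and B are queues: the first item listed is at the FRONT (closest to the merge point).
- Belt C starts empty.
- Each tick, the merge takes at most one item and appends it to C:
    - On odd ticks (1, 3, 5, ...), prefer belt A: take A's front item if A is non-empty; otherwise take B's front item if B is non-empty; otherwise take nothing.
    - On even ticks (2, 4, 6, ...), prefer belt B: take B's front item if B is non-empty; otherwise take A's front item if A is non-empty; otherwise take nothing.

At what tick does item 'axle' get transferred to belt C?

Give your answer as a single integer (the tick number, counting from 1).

Tick 1: prefer A, take keg from A; A=[drum,tile,apple] B=[rod,axle,disk,wedge,lathe] C=[keg]
Tick 2: prefer B, take rod from B; A=[drum,tile,apple] B=[axle,disk,wedge,lathe] C=[keg,rod]
Tick 3: prefer A, take drum from A; A=[tile,apple] B=[axle,disk,wedge,lathe] C=[keg,rod,drum]
Tick 4: prefer B, take axle from B; A=[tile,apple] B=[disk,wedge,lathe] C=[keg,rod,drum,axle]

Answer: 4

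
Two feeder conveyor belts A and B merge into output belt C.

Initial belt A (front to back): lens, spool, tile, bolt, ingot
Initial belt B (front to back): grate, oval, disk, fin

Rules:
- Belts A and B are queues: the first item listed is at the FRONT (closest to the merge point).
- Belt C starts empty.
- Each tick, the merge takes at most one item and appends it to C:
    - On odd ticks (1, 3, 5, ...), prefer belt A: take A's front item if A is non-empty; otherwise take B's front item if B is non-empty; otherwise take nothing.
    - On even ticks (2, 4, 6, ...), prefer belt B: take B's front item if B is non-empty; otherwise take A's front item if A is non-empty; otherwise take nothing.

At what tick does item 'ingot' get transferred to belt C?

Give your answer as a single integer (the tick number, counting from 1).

Tick 1: prefer A, take lens from A; A=[spool,tile,bolt,ingot] B=[grate,oval,disk,fin] C=[lens]
Tick 2: prefer B, take grate from B; A=[spool,tile,bolt,ingot] B=[oval,disk,fin] C=[lens,grate]
Tick 3: prefer A, take spool from A; A=[tile,bolt,ingot] B=[oval,disk,fin] C=[lens,grate,spool]
Tick 4: prefer B, take oval from B; A=[tile,bolt,ingot] B=[disk,fin] C=[lens,grate,spool,oval]
Tick 5: prefer A, take tile from A; A=[bolt,ingot] B=[disk,fin] C=[lens,grate,spool,oval,tile]
Tick 6: prefer B, take disk from B; A=[bolt,ingot] B=[fin] C=[lens,grate,spool,oval,tile,disk]
Tick 7: prefer A, take bolt from A; A=[ingot] B=[fin] C=[lens,grate,spool,oval,tile,disk,bolt]
Tick 8: prefer B, take fin from B; A=[ingot] B=[-] C=[lens,grate,spool,oval,tile,disk,bolt,fin]
Tick 9: prefer A, take ingot from A; A=[-] B=[-] C=[lens,grate,spool,oval,tile,disk,bolt,fin,ingot]

Answer: 9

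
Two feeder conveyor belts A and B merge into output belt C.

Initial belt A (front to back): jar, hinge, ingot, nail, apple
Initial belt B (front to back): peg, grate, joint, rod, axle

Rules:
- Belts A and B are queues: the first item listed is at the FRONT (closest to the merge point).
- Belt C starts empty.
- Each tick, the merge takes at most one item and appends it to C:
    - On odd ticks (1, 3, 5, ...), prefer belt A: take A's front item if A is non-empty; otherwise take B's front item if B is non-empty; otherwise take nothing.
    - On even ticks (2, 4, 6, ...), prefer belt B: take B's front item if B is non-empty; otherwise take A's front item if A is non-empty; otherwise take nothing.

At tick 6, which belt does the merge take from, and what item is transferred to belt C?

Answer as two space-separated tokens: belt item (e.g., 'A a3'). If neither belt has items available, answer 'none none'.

Answer: B joint

Derivation:
Tick 1: prefer A, take jar from A; A=[hinge,ingot,nail,apple] B=[peg,grate,joint,rod,axle] C=[jar]
Tick 2: prefer B, take peg from B; A=[hinge,ingot,nail,apple] B=[grate,joint,rod,axle] C=[jar,peg]
Tick 3: prefer A, take hinge from A; A=[ingot,nail,apple] B=[grate,joint,rod,axle] C=[jar,peg,hinge]
Tick 4: prefer B, take grate from B; A=[ingot,nail,apple] B=[joint,rod,axle] C=[jar,peg,hinge,grate]
Tick 5: prefer A, take ingot from A; A=[nail,apple] B=[joint,rod,axle] C=[jar,peg,hinge,grate,ingot]
Tick 6: prefer B, take joint from B; A=[nail,apple] B=[rod,axle] C=[jar,peg,hinge,grate,ingot,joint]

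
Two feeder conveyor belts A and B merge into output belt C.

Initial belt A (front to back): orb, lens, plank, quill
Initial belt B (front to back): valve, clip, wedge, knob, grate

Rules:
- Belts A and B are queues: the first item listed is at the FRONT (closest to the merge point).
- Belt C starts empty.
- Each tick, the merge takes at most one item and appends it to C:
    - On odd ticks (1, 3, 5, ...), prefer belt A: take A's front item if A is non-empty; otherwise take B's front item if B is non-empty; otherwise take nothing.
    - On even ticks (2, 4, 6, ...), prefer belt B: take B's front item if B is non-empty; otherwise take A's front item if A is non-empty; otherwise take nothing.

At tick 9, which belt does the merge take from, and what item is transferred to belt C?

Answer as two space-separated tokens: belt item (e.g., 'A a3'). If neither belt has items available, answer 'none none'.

Tick 1: prefer A, take orb from A; A=[lens,plank,quill] B=[valve,clip,wedge,knob,grate] C=[orb]
Tick 2: prefer B, take valve from B; A=[lens,plank,quill] B=[clip,wedge,knob,grate] C=[orb,valve]
Tick 3: prefer A, take lens from A; A=[plank,quill] B=[clip,wedge,knob,grate] C=[orb,valve,lens]
Tick 4: prefer B, take clip from B; A=[plank,quill] B=[wedge,knob,grate] C=[orb,valve,lens,clip]
Tick 5: prefer A, take plank from A; A=[quill] B=[wedge,knob,grate] C=[orb,valve,lens,clip,plank]
Tick 6: prefer B, take wedge from B; A=[quill] B=[knob,grate] C=[orb,valve,lens,clip,plank,wedge]
Tick 7: prefer A, take quill from A; A=[-] B=[knob,grate] C=[orb,valve,lens,clip,plank,wedge,quill]
Tick 8: prefer B, take knob from B; A=[-] B=[grate] C=[orb,valve,lens,clip,plank,wedge,quill,knob]
Tick 9: prefer A, take grate from B; A=[-] B=[-] C=[orb,valve,lens,clip,plank,wedge,quill,knob,grate]

Answer: B grate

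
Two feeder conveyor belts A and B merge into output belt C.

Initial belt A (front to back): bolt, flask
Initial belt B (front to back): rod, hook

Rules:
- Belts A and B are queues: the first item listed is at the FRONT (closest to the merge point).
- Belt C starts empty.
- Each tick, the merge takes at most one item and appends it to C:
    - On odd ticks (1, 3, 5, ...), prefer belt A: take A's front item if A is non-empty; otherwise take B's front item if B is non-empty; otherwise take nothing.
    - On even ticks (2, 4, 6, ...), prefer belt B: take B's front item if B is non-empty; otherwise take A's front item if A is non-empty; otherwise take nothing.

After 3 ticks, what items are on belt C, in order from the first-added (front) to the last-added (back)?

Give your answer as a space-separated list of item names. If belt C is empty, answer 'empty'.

Tick 1: prefer A, take bolt from A; A=[flask] B=[rod,hook] C=[bolt]
Tick 2: prefer B, take rod from B; A=[flask] B=[hook] C=[bolt,rod]
Tick 3: prefer A, take flask from A; A=[-] B=[hook] C=[bolt,rod,flask]

Answer: bolt rod flask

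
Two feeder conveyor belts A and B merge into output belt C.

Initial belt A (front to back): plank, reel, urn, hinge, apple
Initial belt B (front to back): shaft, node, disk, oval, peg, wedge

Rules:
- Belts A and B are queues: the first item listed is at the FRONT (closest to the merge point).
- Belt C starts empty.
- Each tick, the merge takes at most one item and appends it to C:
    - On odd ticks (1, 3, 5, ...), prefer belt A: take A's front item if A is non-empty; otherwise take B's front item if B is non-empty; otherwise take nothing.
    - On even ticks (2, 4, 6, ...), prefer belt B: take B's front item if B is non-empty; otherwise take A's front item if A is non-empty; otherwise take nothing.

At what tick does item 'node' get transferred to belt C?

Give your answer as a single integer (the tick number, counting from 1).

Tick 1: prefer A, take plank from A; A=[reel,urn,hinge,apple] B=[shaft,node,disk,oval,peg,wedge] C=[plank]
Tick 2: prefer B, take shaft from B; A=[reel,urn,hinge,apple] B=[node,disk,oval,peg,wedge] C=[plank,shaft]
Tick 3: prefer A, take reel from A; A=[urn,hinge,apple] B=[node,disk,oval,peg,wedge] C=[plank,shaft,reel]
Tick 4: prefer B, take node from B; A=[urn,hinge,apple] B=[disk,oval,peg,wedge] C=[plank,shaft,reel,node]

Answer: 4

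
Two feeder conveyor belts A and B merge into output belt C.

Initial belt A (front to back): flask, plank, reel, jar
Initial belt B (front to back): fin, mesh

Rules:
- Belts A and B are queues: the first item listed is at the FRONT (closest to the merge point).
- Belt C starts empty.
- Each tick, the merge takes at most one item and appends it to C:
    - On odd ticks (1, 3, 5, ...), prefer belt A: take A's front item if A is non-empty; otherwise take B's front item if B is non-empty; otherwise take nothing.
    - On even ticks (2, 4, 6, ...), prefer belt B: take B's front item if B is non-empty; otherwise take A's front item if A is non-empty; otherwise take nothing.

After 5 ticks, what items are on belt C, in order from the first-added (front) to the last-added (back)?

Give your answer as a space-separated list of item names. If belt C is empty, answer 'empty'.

Answer: flask fin plank mesh reel

Derivation:
Tick 1: prefer A, take flask from A; A=[plank,reel,jar] B=[fin,mesh] C=[flask]
Tick 2: prefer B, take fin from B; A=[plank,reel,jar] B=[mesh] C=[flask,fin]
Tick 3: prefer A, take plank from A; A=[reel,jar] B=[mesh] C=[flask,fin,plank]
Tick 4: prefer B, take mesh from B; A=[reel,jar] B=[-] C=[flask,fin,plank,mesh]
Tick 5: prefer A, take reel from A; A=[jar] B=[-] C=[flask,fin,plank,mesh,reel]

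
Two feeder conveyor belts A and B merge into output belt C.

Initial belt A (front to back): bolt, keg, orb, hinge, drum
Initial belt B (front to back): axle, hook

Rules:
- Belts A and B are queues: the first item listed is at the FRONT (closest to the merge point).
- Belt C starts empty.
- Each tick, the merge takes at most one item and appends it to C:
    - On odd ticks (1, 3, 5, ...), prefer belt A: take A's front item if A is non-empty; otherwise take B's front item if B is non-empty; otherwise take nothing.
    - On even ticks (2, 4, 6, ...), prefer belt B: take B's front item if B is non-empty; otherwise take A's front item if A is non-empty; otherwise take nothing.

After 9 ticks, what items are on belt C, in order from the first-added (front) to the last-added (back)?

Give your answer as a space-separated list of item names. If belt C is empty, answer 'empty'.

Tick 1: prefer A, take bolt from A; A=[keg,orb,hinge,drum] B=[axle,hook] C=[bolt]
Tick 2: prefer B, take axle from B; A=[keg,orb,hinge,drum] B=[hook] C=[bolt,axle]
Tick 3: prefer A, take keg from A; A=[orb,hinge,drum] B=[hook] C=[bolt,axle,keg]
Tick 4: prefer B, take hook from B; A=[orb,hinge,drum] B=[-] C=[bolt,axle,keg,hook]
Tick 5: prefer A, take orb from A; A=[hinge,drum] B=[-] C=[bolt,axle,keg,hook,orb]
Tick 6: prefer B, take hinge from A; A=[drum] B=[-] C=[bolt,axle,keg,hook,orb,hinge]
Tick 7: prefer A, take drum from A; A=[-] B=[-] C=[bolt,axle,keg,hook,orb,hinge,drum]
Tick 8: prefer B, both empty, nothing taken; A=[-] B=[-] C=[bolt,axle,keg,hook,orb,hinge,drum]
Tick 9: prefer A, both empty, nothing taken; A=[-] B=[-] C=[bolt,axle,keg,hook,orb,hinge,drum]

Answer: bolt axle keg hook orb hinge drum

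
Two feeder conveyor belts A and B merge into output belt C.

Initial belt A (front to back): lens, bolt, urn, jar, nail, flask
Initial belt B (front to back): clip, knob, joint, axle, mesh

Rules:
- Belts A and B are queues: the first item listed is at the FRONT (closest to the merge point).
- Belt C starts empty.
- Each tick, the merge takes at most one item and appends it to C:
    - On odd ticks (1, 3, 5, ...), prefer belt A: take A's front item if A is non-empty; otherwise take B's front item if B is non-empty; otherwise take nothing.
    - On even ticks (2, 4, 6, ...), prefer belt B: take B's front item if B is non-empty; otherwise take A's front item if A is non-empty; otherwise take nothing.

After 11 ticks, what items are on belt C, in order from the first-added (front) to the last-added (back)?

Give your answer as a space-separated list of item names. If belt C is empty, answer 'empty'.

Tick 1: prefer A, take lens from A; A=[bolt,urn,jar,nail,flask] B=[clip,knob,joint,axle,mesh] C=[lens]
Tick 2: prefer B, take clip from B; A=[bolt,urn,jar,nail,flask] B=[knob,joint,axle,mesh] C=[lens,clip]
Tick 3: prefer A, take bolt from A; A=[urn,jar,nail,flask] B=[knob,joint,axle,mesh] C=[lens,clip,bolt]
Tick 4: prefer B, take knob from B; A=[urn,jar,nail,flask] B=[joint,axle,mesh] C=[lens,clip,bolt,knob]
Tick 5: prefer A, take urn from A; A=[jar,nail,flask] B=[joint,axle,mesh] C=[lens,clip,bolt,knob,urn]
Tick 6: prefer B, take joint from B; A=[jar,nail,flask] B=[axle,mesh] C=[lens,clip,bolt,knob,urn,joint]
Tick 7: prefer A, take jar from A; A=[nail,flask] B=[axle,mesh] C=[lens,clip,bolt,knob,urn,joint,jar]
Tick 8: prefer B, take axle from B; A=[nail,flask] B=[mesh] C=[lens,clip,bolt,knob,urn,joint,jar,axle]
Tick 9: prefer A, take nail from A; A=[flask] B=[mesh] C=[lens,clip,bolt,knob,urn,joint,jar,axle,nail]
Tick 10: prefer B, take mesh from B; A=[flask] B=[-] C=[lens,clip,bolt,knob,urn,joint,jar,axle,nail,mesh]
Tick 11: prefer A, take flask from A; A=[-] B=[-] C=[lens,clip,bolt,knob,urn,joint,jar,axle,nail,mesh,flask]

Answer: lens clip bolt knob urn joint jar axle nail mesh flask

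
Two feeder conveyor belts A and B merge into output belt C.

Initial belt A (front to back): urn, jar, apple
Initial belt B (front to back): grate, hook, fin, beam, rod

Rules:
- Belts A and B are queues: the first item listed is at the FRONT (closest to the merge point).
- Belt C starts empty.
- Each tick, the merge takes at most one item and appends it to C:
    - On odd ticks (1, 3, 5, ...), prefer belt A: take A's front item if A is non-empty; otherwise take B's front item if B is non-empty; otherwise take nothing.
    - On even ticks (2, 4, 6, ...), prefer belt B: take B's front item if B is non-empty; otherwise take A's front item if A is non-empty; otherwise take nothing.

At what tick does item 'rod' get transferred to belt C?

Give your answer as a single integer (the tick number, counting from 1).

Answer: 8

Derivation:
Tick 1: prefer A, take urn from A; A=[jar,apple] B=[grate,hook,fin,beam,rod] C=[urn]
Tick 2: prefer B, take grate from B; A=[jar,apple] B=[hook,fin,beam,rod] C=[urn,grate]
Tick 3: prefer A, take jar from A; A=[apple] B=[hook,fin,beam,rod] C=[urn,grate,jar]
Tick 4: prefer B, take hook from B; A=[apple] B=[fin,beam,rod] C=[urn,grate,jar,hook]
Tick 5: prefer A, take apple from A; A=[-] B=[fin,beam,rod] C=[urn,grate,jar,hook,apple]
Tick 6: prefer B, take fin from B; A=[-] B=[beam,rod] C=[urn,grate,jar,hook,apple,fin]
Tick 7: prefer A, take beam from B; A=[-] B=[rod] C=[urn,grate,jar,hook,apple,fin,beam]
Tick 8: prefer B, take rod from B; A=[-] B=[-] C=[urn,grate,jar,hook,apple,fin,beam,rod]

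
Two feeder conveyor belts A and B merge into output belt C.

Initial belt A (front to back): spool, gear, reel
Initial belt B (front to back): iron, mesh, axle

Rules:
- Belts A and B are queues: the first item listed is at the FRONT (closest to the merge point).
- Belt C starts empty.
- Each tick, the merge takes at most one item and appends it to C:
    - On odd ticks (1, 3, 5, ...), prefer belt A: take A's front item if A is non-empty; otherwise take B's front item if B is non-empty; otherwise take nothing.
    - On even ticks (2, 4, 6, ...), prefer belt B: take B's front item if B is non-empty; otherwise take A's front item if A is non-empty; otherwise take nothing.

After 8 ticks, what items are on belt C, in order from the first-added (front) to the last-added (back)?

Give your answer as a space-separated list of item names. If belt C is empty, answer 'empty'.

Answer: spool iron gear mesh reel axle

Derivation:
Tick 1: prefer A, take spool from A; A=[gear,reel] B=[iron,mesh,axle] C=[spool]
Tick 2: prefer B, take iron from B; A=[gear,reel] B=[mesh,axle] C=[spool,iron]
Tick 3: prefer A, take gear from A; A=[reel] B=[mesh,axle] C=[spool,iron,gear]
Tick 4: prefer B, take mesh from B; A=[reel] B=[axle] C=[spool,iron,gear,mesh]
Tick 5: prefer A, take reel from A; A=[-] B=[axle] C=[spool,iron,gear,mesh,reel]
Tick 6: prefer B, take axle from B; A=[-] B=[-] C=[spool,iron,gear,mesh,reel,axle]
Tick 7: prefer A, both empty, nothing taken; A=[-] B=[-] C=[spool,iron,gear,mesh,reel,axle]
Tick 8: prefer B, both empty, nothing taken; A=[-] B=[-] C=[spool,iron,gear,mesh,reel,axle]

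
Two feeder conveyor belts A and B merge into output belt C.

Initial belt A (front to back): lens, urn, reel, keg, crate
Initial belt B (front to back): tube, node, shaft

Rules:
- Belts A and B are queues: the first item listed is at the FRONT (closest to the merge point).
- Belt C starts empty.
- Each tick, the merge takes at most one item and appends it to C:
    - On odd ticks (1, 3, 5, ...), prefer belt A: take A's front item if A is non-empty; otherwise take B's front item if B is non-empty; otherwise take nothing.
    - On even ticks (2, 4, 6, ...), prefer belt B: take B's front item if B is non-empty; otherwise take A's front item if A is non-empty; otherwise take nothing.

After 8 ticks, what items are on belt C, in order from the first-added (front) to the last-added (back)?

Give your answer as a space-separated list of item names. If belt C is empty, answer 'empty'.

Answer: lens tube urn node reel shaft keg crate

Derivation:
Tick 1: prefer A, take lens from A; A=[urn,reel,keg,crate] B=[tube,node,shaft] C=[lens]
Tick 2: prefer B, take tube from B; A=[urn,reel,keg,crate] B=[node,shaft] C=[lens,tube]
Tick 3: prefer A, take urn from A; A=[reel,keg,crate] B=[node,shaft] C=[lens,tube,urn]
Tick 4: prefer B, take node from B; A=[reel,keg,crate] B=[shaft] C=[lens,tube,urn,node]
Tick 5: prefer A, take reel from A; A=[keg,crate] B=[shaft] C=[lens,tube,urn,node,reel]
Tick 6: prefer B, take shaft from B; A=[keg,crate] B=[-] C=[lens,tube,urn,node,reel,shaft]
Tick 7: prefer A, take keg from A; A=[crate] B=[-] C=[lens,tube,urn,node,reel,shaft,keg]
Tick 8: prefer B, take crate from A; A=[-] B=[-] C=[lens,tube,urn,node,reel,shaft,keg,crate]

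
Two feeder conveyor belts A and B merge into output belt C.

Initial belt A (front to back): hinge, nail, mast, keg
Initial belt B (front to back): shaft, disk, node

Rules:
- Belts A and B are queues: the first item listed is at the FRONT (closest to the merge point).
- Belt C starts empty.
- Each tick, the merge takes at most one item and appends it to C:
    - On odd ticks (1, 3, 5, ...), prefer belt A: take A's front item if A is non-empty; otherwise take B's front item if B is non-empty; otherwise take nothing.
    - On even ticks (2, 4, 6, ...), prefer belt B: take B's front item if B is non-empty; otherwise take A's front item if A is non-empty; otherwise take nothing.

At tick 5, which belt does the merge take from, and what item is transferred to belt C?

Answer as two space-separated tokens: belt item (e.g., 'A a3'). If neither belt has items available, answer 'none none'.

Answer: A mast

Derivation:
Tick 1: prefer A, take hinge from A; A=[nail,mast,keg] B=[shaft,disk,node] C=[hinge]
Tick 2: prefer B, take shaft from B; A=[nail,mast,keg] B=[disk,node] C=[hinge,shaft]
Tick 3: prefer A, take nail from A; A=[mast,keg] B=[disk,node] C=[hinge,shaft,nail]
Tick 4: prefer B, take disk from B; A=[mast,keg] B=[node] C=[hinge,shaft,nail,disk]
Tick 5: prefer A, take mast from A; A=[keg] B=[node] C=[hinge,shaft,nail,disk,mast]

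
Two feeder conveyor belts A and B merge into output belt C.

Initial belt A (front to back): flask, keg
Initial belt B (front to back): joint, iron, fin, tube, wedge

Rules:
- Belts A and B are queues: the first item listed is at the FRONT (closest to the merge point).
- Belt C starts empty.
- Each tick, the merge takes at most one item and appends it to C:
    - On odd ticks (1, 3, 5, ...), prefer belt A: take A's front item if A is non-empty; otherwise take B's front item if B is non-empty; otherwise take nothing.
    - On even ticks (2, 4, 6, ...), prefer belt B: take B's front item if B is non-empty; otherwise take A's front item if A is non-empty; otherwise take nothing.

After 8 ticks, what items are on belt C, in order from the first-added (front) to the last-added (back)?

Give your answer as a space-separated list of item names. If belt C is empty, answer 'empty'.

Tick 1: prefer A, take flask from A; A=[keg] B=[joint,iron,fin,tube,wedge] C=[flask]
Tick 2: prefer B, take joint from B; A=[keg] B=[iron,fin,tube,wedge] C=[flask,joint]
Tick 3: prefer A, take keg from A; A=[-] B=[iron,fin,tube,wedge] C=[flask,joint,keg]
Tick 4: prefer B, take iron from B; A=[-] B=[fin,tube,wedge] C=[flask,joint,keg,iron]
Tick 5: prefer A, take fin from B; A=[-] B=[tube,wedge] C=[flask,joint,keg,iron,fin]
Tick 6: prefer B, take tube from B; A=[-] B=[wedge] C=[flask,joint,keg,iron,fin,tube]
Tick 7: prefer A, take wedge from B; A=[-] B=[-] C=[flask,joint,keg,iron,fin,tube,wedge]
Tick 8: prefer B, both empty, nothing taken; A=[-] B=[-] C=[flask,joint,keg,iron,fin,tube,wedge]

Answer: flask joint keg iron fin tube wedge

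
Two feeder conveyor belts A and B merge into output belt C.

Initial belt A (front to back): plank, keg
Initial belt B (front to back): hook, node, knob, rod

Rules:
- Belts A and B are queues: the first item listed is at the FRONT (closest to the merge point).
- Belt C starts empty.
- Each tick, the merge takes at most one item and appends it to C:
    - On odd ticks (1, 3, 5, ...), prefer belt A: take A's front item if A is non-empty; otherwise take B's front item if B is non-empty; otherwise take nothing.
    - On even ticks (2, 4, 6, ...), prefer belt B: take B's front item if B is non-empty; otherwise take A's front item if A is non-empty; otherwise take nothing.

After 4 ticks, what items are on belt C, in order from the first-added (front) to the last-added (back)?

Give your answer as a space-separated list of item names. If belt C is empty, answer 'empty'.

Tick 1: prefer A, take plank from A; A=[keg] B=[hook,node,knob,rod] C=[plank]
Tick 2: prefer B, take hook from B; A=[keg] B=[node,knob,rod] C=[plank,hook]
Tick 3: prefer A, take keg from A; A=[-] B=[node,knob,rod] C=[plank,hook,keg]
Tick 4: prefer B, take node from B; A=[-] B=[knob,rod] C=[plank,hook,keg,node]

Answer: plank hook keg node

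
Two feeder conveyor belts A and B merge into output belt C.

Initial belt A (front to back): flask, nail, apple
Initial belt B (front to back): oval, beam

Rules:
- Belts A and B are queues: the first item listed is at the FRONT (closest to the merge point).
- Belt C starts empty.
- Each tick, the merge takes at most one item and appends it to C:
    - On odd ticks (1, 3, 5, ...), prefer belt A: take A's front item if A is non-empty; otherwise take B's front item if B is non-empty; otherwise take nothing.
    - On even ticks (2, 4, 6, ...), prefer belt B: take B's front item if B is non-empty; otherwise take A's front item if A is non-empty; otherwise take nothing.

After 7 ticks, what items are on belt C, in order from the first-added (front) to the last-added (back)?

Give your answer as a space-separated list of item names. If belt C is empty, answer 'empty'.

Tick 1: prefer A, take flask from A; A=[nail,apple] B=[oval,beam] C=[flask]
Tick 2: prefer B, take oval from B; A=[nail,apple] B=[beam] C=[flask,oval]
Tick 3: prefer A, take nail from A; A=[apple] B=[beam] C=[flask,oval,nail]
Tick 4: prefer B, take beam from B; A=[apple] B=[-] C=[flask,oval,nail,beam]
Tick 5: prefer A, take apple from A; A=[-] B=[-] C=[flask,oval,nail,beam,apple]
Tick 6: prefer B, both empty, nothing taken; A=[-] B=[-] C=[flask,oval,nail,beam,apple]
Tick 7: prefer A, both empty, nothing taken; A=[-] B=[-] C=[flask,oval,nail,beam,apple]

Answer: flask oval nail beam apple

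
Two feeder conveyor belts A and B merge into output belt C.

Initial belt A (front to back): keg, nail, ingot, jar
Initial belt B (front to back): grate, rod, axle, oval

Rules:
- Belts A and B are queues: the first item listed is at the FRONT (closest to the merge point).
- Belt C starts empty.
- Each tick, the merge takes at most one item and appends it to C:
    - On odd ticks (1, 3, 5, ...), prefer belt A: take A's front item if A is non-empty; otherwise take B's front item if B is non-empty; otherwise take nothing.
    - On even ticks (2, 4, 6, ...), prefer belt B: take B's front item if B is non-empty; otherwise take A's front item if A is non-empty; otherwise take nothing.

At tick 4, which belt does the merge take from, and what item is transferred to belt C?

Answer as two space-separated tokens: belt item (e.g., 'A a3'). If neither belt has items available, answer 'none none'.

Tick 1: prefer A, take keg from A; A=[nail,ingot,jar] B=[grate,rod,axle,oval] C=[keg]
Tick 2: prefer B, take grate from B; A=[nail,ingot,jar] B=[rod,axle,oval] C=[keg,grate]
Tick 3: prefer A, take nail from A; A=[ingot,jar] B=[rod,axle,oval] C=[keg,grate,nail]
Tick 4: prefer B, take rod from B; A=[ingot,jar] B=[axle,oval] C=[keg,grate,nail,rod]

Answer: B rod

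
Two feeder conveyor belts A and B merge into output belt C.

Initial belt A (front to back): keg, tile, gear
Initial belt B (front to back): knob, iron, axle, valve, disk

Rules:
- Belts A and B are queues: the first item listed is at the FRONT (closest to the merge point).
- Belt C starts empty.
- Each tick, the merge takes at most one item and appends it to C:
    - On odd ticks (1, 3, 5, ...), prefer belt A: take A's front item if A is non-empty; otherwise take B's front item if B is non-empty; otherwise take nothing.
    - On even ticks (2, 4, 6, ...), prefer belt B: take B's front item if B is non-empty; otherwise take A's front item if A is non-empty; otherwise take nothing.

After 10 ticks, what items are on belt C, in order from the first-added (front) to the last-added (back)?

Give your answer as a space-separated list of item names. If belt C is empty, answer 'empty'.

Answer: keg knob tile iron gear axle valve disk

Derivation:
Tick 1: prefer A, take keg from A; A=[tile,gear] B=[knob,iron,axle,valve,disk] C=[keg]
Tick 2: prefer B, take knob from B; A=[tile,gear] B=[iron,axle,valve,disk] C=[keg,knob]
Tick 3: prefer A, take tile from A; A=[gear] B=[iron,axle,valve,disk] C=[keg,knob,tile]
Tick 4: prefer B, take iron from B; A=[gear] B=[axle,valve,disk] C=[keg,knob,tile,iron]
Tick 5: prefer A, take gear from A; A=[-] B=[axle,valve,disk] C=[keg,knob,tile,iron,gear]
Tick 6: prefer B, take axle from B; A=[-] B=[valve,disk] C=[keg,knob,tile,iron,gear,axle]
Tick 7: prefer A, take valve from B; A=[-] B=[disk] C=[keg,knob,tile,iron,gear,axle,valve]
Tick 8: prefer B, take disk from B; A=[-] B=[-] C=[keg,knob,tile,iron,gear,axle,valve,disk]
Tick 9: prefer A, both empty, nothing taken; A=[-] B=[-] C=[keg,knob,tile,iron,gear,axle,valve,disk]
Tick 10: prefer B, both empty, nothing taken; A=[-] B=[-] C=[keg,knob,tile,iron,gear,axle,valve,disk]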